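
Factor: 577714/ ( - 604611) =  - 2^1*3^(- 3) * 7^( - 2)*19^1*23^1*457^ ( - 1 )*661^1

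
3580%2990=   590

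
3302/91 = 36 + 2/7=36.29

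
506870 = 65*7798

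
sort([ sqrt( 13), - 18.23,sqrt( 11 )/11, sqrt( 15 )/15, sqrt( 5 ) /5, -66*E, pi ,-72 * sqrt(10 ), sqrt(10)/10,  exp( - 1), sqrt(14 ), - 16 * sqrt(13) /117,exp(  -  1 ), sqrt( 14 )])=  [  -  72  *  sqrt( 10), - 66*E,-18.23, - 16 * sqrt( 13 )/117, sqrt( 15 ) /15, sqrt( 11 )/11, sqrt(10) /10, exp(-1), exp( - 1 ), sqrt( 5 )/5,  pi , sqrt( 13 ),sqrt( 14),sqrt( 14 )]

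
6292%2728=836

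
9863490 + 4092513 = 13956003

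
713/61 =713/61  =  11.69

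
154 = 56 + 98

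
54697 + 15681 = 70378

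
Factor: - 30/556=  - 15/278 = - 2^ ( - 1 )*3^1*5^1*139^(-1)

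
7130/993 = 7130/993=7.18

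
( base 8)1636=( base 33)s2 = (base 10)926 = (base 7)2462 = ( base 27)178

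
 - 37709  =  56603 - 94312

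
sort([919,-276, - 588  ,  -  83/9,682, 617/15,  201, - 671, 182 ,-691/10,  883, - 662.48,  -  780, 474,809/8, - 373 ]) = [ - 780, - 671, - 662.48, - 588, - 373, - 276 , - 691/10, - 83/9, 617/15,809/8, 182, 201,  474 , 682, 883, 919 ]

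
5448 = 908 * 6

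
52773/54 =17591/18 = 977.28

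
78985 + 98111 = 177096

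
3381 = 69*49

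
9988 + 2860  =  12848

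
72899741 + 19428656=92328397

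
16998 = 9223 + 7775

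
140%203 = 140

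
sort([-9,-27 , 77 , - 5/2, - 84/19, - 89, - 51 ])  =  [ - 89, - 51 , - 27, - 9, - 84/19, - 5/2,  77 ]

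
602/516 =1 + 1/6 = 1.17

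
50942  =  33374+17568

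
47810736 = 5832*8198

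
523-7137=  -  6614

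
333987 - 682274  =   - 348287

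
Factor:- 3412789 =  - 1597^1*2137^1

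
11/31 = 11/31 = 0.35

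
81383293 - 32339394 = 49043899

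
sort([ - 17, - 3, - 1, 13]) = [ - 17, - 3, - 1, 13]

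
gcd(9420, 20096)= 628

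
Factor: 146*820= 119720 = 2^3* 5^1*41^1*73^1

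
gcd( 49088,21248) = 64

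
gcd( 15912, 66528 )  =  72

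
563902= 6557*86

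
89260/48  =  22315/12  =  1859.58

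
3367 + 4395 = 7762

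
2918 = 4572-1654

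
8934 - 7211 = 1723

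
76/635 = 76/635 = 0.12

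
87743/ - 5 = -87743/5=- 17548.60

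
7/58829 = 7/58829  =  0.00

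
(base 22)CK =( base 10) 284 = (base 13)18b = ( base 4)10130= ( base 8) 434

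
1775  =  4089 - 2314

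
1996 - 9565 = -7569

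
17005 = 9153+7852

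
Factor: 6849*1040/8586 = 395720/477 = 2^3 *3^( - 2 )*5^1*13^1*53^( - 1)*761^1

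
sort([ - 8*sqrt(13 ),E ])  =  [ - 8*  sqrt ( 13), E ]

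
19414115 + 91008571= 110422686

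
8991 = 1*8991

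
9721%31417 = 9721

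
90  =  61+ 29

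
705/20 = 141/4= 35.25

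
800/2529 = 800/2529 = 0.32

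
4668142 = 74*63083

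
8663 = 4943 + 3720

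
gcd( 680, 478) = 2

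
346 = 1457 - 1111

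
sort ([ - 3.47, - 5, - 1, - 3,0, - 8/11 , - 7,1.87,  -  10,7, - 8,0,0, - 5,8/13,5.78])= [ - 10, - 8, - 7, -5, - 5, - 3.47, - 3,  -  1, - 8/11,0, 0, 0,8/13,1.87,5.78,7]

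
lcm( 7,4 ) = 28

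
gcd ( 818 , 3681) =409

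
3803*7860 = 29891580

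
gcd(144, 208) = 16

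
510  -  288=222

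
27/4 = 27/4 = 6.75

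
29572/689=29572/689 = 42.92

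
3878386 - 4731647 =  - 853261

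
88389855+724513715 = 812903570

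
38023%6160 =1063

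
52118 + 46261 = 98379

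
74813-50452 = 24361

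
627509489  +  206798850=834308339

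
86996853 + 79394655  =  166391508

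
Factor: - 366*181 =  - 66246 = -2^1*3^1*61^1 * 181^1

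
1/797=1/797 = 0.00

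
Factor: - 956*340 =  -  325040 = - 2^4*5^1*17^1*239^1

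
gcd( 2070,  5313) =69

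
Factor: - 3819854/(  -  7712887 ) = 2^1* 7^ (-1 )*13^( - 1)*131^( - 1)* 647^( - 1)*1909927^1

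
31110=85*366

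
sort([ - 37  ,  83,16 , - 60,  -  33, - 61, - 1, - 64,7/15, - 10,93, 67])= [ - 64,  -  61, - 60 , - 37, - 33, - 10,- 1,  7/15,16, 67,83,93 ]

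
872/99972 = 218/24993  =  0.01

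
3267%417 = 348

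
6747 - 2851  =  3896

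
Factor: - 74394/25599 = -24798/8533= -2^1 * 3^1*7^( - 1) * 23^( - 1)*53^( - 1 )*4133^1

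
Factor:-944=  - 2^4*59^1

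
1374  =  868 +506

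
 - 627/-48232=627/48232 = 0.01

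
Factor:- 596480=-2^9*5^1 * 233^1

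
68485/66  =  1037+43/66=   1037.65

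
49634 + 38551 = 88185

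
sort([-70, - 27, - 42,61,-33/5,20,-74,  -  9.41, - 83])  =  [-83, - 74 ,-70,-42,- 27, - 9.41, - 33/5, 20, 61]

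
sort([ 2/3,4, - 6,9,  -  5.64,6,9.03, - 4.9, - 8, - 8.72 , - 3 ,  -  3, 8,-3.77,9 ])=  [  -  8.72, - 8, - 6, - 5.64,-4.9, - 3.77, - 3, - 3 , 2/3,4,6 , 8,9,9,9.03 ] 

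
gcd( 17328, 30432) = 48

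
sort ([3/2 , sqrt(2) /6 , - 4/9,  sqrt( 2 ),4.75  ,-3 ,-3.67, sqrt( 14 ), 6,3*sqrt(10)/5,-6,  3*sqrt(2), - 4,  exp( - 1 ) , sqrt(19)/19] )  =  [  -  6, - 4 ,-3.67,-3, - 4/9, sqrt(19 )/19, sqrt(2 )/6 , exp( -1),sqrt(2 ),3/2,3*sqrt(10 ) /5,sqrt (14 ), 3*sqrt( 2 ) , 4.75,  6]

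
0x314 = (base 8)1424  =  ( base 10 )788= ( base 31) PD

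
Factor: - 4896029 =-233^1*21013^1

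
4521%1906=709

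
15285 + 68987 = 84272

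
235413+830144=1065557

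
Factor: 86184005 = 5^1 * 151^1*211^1 * 541^1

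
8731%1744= 11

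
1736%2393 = 1736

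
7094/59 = 120 + 14/59 = 120.24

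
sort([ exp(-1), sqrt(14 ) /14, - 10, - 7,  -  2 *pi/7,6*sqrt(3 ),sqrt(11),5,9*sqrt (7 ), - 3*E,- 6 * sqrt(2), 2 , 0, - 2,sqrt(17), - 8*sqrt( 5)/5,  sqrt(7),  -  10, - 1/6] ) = [ - 10, - 10 , - 6 * sqrt ( 2),  -  3*E, - 7, - 8*sqrt( 5 ) /5, - 2, - 2  *pi/7, - 1/6,0, sqrt( 14) /14,  exp( - 1 ) , 2, sqrt( 7 ), sqrt(11),sqrt(17), 5 , 6*sqrt(3 ), 9* sqrt( 7)]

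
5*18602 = 93010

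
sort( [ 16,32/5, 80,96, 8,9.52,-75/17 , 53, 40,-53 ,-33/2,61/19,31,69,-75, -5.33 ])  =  [ - 75,  -  53, - 33/2, - 5.33,-75/17,61/19 , 32/5, 8, 9.52, 16, 31, 40, 53,69, 80,96] 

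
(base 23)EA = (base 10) 332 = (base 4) 11030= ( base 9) 408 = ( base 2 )101001100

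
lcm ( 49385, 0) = 0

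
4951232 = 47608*104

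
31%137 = 31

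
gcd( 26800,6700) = 6700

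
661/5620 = 661/5620  =  0.12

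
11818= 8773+3045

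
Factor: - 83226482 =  - 2^1*41613241^1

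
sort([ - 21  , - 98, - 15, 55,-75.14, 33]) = [ -98,-75.14, - 21, - 15,33, 55]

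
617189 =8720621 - 8103432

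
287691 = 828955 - 541264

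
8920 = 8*1115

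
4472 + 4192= 8664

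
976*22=21472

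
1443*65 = 93795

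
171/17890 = 171/17890  =  0.01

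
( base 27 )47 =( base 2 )1110011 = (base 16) 73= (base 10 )115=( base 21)5A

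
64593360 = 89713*720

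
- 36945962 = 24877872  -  61823834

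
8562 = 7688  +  874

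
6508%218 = 186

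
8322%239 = 196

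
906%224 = 10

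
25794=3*8598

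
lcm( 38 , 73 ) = 2774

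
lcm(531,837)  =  49383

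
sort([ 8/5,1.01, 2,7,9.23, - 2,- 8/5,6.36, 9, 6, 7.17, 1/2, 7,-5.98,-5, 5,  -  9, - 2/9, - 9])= [ - 9,-9, - 5.98, - 5, - 2,-8/5, - 2/9, 1/2 , 1.01, 8/5, 2, 5, 6 , 6.36,7 , 7, 7.17, 9,9.23]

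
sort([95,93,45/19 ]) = [ 45/19, 93, 95]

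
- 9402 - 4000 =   -  13402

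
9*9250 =83250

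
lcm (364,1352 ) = 9464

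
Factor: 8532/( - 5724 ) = - 79/53 = - 53^ ( - 1)*79^1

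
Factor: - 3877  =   - 3877^1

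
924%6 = 0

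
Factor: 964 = 2^2  *  241^1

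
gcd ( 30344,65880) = 8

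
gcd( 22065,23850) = 15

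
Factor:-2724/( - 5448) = 2^( - 1) = 1/2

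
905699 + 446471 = 1352170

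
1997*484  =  966548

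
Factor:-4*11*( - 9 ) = 2^2  *3^2*11^1 = 396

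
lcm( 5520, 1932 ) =38640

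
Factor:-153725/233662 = -2^( - 1) * 5^2*19^( - 1) =- 25/38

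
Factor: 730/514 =5^1 * 73^1*257^(-1) = 365/257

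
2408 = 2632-224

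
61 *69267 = 4225287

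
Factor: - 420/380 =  - 21/19 = - 3^1*7^1*19^( - 1 )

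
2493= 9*277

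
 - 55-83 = -138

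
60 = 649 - 589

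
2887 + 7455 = 10342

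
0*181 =0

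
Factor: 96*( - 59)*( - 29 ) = 2^5 * 3^1*29^1*59^1 = 164256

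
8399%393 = 146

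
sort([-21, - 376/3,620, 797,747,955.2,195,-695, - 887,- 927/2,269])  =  [-887,-695, - 927/2 , - 376/3, - 21,195,269, 620,747, 797,  955.2]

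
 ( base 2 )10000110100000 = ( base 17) 1cd6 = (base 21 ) jaj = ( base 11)6516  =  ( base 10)8608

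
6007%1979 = 70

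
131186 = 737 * 178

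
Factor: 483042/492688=651/664 = 2^ (  -  3) *3^1  *7^1*31^1*83^ ( - 1 )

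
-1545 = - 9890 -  - 8345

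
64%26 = 12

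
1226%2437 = 1226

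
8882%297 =269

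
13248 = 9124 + 4124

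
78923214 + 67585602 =146508816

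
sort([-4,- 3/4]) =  [ -4, - 3/4] 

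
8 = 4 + 4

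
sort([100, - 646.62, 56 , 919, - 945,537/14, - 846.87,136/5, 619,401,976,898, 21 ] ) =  [ -945,  -  846.87, -646.62 , 21, 136/5, 537/14,56,100, 401,619,898,919, 976 ]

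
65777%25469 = 14839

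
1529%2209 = 1529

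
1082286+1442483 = 2524769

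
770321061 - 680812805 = 89508256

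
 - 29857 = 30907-60764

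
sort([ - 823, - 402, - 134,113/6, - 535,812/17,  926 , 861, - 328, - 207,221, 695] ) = [ - 823, - 535,-402, - 328, - 207,  -  134 , 113/6, 812/17,221, 695, 861,926 ]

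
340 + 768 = 1108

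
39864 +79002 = 118866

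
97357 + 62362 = 159719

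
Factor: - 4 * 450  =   - 1800 = - 2^3 * 3^2*5^2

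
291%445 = 291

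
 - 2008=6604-8612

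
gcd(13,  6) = 1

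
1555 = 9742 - 8187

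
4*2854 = 11416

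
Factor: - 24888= - 2^3*3^1*17^1 * 61^1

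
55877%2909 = 606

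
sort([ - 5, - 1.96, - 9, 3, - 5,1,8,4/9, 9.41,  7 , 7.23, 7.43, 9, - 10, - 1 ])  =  [ - 10, - 9, - 5, - 5, - 1.96,-1, 4/9 , 1, 3,  7,7.23, 7.43,8, 9,9.41] 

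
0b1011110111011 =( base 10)6075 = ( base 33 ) 5j3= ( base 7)23466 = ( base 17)1406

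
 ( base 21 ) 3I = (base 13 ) 63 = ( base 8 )121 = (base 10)81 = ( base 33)2F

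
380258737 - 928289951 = - 548031214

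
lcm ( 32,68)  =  544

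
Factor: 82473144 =2^3 * 3^1*13^1*31^1*8527^1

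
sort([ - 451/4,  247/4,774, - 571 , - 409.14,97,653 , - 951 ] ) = [ - 951, - 571,  -  409.14,  -  451/4,247/4,97 , 653,  774 ]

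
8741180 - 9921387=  - 1180207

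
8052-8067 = -15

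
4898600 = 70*69980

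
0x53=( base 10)83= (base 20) 43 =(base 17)4f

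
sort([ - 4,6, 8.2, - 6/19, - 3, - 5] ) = [ - 5, - 4, - 3, - 6/19, 6, 8.2]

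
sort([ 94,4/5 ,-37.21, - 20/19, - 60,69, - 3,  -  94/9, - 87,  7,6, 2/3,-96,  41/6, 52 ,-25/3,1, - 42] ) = [ - 96, - 87  , - 60,-42, - 37.21 , - 94/9, - 25/3, - 3,-20/19,2/3,4/5,  1,6,41/6,7,52,69, 94 ] 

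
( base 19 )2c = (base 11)46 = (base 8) 62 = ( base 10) 50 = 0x32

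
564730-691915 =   -  127185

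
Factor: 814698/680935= 2^1*3^4*5^( - 1)*17^( - 1)*47^1* 107^1*8011^(-1 ) 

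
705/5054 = 705/5054 = 0.14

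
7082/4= 3541/2  =  1770.50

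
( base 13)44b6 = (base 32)9cd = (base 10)9613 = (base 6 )112301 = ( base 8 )22615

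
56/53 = 56/53 = 1.06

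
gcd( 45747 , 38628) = 9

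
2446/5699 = 2446/5699 = 0.43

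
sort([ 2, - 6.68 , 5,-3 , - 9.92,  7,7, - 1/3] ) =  [- 9.92, - 6.68, - 3,-1/3, 2,5, 7 , 7 ] 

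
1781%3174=1781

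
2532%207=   48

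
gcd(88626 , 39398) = 2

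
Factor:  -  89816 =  - 2^3*103^1 * 109^1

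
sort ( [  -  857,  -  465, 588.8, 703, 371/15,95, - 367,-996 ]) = [ -996, -857,- 465, - 367, 371/15 , 95, 588.8, 703 ]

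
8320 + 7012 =15332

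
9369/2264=9369/2264 = 4.14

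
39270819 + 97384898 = 136655717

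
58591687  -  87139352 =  - 28547665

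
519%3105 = 519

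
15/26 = 15/26= 0.58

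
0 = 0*37422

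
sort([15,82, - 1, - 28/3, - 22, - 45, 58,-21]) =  [ - 45 , - 22, - 21, - 28/3, - 1 , 15,  58,82]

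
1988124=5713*348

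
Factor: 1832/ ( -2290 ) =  - 2^2*5^( - 1 ) = - 4/5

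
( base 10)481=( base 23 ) kl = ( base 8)741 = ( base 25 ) j6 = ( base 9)584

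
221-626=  - 405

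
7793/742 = 7793/742  =  10.50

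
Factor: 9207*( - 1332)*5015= - 2^2 * 3^5*5^1*11^1 * 17^1*31^1*37^1*59^1 = - 61502575860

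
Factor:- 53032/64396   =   - 2^1*7^1*17^( - 1) = - 14/17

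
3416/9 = 3416/9 = 379.56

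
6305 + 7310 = 13615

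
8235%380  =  255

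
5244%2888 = 2356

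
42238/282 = 21119/141 = 149.78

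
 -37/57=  - 37/57 = - 0.65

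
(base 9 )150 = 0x7E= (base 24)56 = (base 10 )126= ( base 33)3r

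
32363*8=258904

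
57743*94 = 5427842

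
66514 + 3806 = 70320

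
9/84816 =1/9424 = 0.00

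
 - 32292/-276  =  117 + 0/1 = 117.00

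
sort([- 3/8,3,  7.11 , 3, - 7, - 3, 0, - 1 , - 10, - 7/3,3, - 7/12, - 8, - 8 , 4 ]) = [ - 10 , - 8, - 8,-7,- 3, - 7/3, - 1, - 7/12, - 3/8,0, 3,3,  3,4, 7.11]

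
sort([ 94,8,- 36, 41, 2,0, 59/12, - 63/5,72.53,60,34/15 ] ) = [ - 36,-63/5, 0,2 , 34/15,59/12, 8,41 , 60,72.53,94 ] 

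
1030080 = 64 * 16095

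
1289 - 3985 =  - 2696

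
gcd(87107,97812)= 1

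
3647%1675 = 297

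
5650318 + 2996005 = 8646323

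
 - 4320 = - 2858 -1462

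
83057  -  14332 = 68725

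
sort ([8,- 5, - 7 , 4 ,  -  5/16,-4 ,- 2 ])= [-7 , - 5, - 4,  -  2,- 5/16,4,8 ] 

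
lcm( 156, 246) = 6396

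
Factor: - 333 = -3^2*37^1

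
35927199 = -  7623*(- 4713)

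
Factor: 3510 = 2^1*3^3*5^1*13^1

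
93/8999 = 93/8999  =  0.01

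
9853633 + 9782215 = 19635848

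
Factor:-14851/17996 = -2^ (-2 ) * 11^ (  -  1 ) * 409^(-1 )*14851^1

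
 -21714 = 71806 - 93520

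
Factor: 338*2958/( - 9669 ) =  - 333268/3223  =  - 2^2*11^(-1)*13^2*17^1*29^1*293^( -1)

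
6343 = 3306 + 3037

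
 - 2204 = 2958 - 5162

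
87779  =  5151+82628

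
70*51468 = 3602760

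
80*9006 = 720480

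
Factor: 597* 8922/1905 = 2^1*3^1*5^( - 1 )*127^( - 1 )*199^1*1487^1 = 1775478/635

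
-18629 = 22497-41126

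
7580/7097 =1 + 483/7097 = 1.07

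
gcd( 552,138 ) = 138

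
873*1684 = 1470132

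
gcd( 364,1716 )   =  52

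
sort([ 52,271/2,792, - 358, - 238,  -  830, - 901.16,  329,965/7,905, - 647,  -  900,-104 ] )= [ - 901.16, - 900, - 830 , - 647, -358  , - 238, - 104, 52,271/2,965/7,329, 792,  905] 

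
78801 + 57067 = 135868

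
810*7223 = 5850630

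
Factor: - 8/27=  - 2^3*3^(-3)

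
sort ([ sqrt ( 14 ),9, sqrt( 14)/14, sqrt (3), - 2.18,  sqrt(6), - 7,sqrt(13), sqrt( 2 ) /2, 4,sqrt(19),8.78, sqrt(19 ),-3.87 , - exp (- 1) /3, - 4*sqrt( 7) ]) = [ - 4 * sqrt ( 7 ), - 7, - 3.87, - 2.18,-exp (-1) /3, sqrt(14) /14, sqrt ( 2)/2, sqrt( 3 ) , sqrt(6),sqrt ( 13), sqrt( 14 ),4, sqrt( 19 ),sqrt(19),8.78, 9 ] 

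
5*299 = 1495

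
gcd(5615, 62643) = 1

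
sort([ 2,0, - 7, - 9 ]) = [-9, -7,0, 2]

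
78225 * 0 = 0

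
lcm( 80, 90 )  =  720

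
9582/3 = 3194 = 3194.00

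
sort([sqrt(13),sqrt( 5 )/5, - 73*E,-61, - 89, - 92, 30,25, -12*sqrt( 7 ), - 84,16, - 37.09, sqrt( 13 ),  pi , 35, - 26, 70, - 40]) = [ - 73 * E,-92, - 89, - 84, - 61, - 40, - 37.09, - 12 * sqrt(7 ),-26, sqrt ( 5) /5, pi,sqrt( 13),sqrt( 13 ),16,  25, 30,35,70]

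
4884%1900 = 1084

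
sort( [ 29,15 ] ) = [15, 29] 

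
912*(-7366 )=-6717792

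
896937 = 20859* 43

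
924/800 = 231/200 = 1.16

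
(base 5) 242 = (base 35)22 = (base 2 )1001000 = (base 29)2E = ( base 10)72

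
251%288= 251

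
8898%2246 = 2160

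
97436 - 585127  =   -487691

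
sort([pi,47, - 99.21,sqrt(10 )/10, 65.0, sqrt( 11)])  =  [ - 99.21, sqrt(10) /10,  pi,sqrt( 11 ),47, 65.0]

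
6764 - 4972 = 1792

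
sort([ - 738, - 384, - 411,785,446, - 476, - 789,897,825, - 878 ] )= [ - 878, - 789, - 738,  -  476, - 411,-384, 446,785,825,897 ] 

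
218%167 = 51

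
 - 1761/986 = - 1761/986 = - 1.79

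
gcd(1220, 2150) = 10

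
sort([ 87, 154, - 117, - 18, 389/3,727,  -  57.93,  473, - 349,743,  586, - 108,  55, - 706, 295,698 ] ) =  [-706, - 349 , - 117,-108, - 57.93, - 18 , 55,87, 389/3 , 154 , 295, 473,586, 698,727,743]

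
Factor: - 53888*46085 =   -  2^7*5^1*13^1*421^1* 709^1 = - 2483428480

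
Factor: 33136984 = 2^3*761^1*5443^1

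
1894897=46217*41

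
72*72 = 5184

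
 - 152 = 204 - 356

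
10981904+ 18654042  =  29635946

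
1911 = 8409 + -6498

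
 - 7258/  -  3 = 2419+1/3 = 2419.33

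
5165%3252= 1913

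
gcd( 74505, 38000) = 5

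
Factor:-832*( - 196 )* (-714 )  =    -  2^9*3^1*7^3 * 13^1*17^1 =- 116433408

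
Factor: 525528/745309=648/919 =2^3*3^4*919^( - 1 )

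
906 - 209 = 697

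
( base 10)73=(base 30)2d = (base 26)2l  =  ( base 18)41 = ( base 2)1001001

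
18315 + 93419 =111734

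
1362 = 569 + 793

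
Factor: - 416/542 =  - 2^4 * 13^1*271^(-1) = - 208/271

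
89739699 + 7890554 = 97630253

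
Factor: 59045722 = 2^1 *3181^1*9281^1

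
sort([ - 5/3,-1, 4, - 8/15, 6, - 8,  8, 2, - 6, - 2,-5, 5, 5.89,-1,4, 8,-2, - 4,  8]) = [-8, - 6, - 5,  -  4, - 2,-2,-5/3,- 1 , - 1,-8/15,2,4, 4,5, 5.89, 6, 8,8,8 ]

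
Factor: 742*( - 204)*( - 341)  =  2^3 * 3^1*7^1 * 11^1*17^1 * 31^1 * 53^1 = 51616488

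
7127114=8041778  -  914664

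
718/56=359/28  =  12.82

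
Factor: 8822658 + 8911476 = 2^1*3^1*11^1*47^1*5717^1 = 17734134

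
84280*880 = 74166400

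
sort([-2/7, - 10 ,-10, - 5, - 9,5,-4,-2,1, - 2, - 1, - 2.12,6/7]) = [-10, - 10,-9, - 5, - 4, - 2.12,-2, - 2, - 1, - 2/7,6/7,  1,5]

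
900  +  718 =1618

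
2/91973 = 2/91973 = 0.00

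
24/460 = 6/115 = 0.05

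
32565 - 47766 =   -  15201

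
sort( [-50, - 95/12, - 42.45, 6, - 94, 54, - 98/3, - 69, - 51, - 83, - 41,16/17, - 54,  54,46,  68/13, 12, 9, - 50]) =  [ - 94, - 83, - 69, - 54, - 51, - 50, - 50, - 42.45,- 41,-98/3,-95/12, 16/17, 68/13, 6,9,12, 46, 54, 54] 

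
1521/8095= 1521/8095 = 0.19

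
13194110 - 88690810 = - 75496700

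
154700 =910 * 170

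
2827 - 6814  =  -3987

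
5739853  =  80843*71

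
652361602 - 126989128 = 525372474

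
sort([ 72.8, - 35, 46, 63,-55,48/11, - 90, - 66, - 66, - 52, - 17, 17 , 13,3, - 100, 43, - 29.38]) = [ - 100,  -  90, - 66, - 66, - 55, - 52 , - 35,-29.38,-17, 3, 48/11,13, 17, 43, 46,63, 72.8]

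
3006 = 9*334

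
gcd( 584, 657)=73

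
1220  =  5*244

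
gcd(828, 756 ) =36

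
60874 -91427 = -30553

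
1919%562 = 233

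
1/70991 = 1/70991 = 0.00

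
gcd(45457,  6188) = 1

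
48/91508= 12/22877= 0.00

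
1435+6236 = 7671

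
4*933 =3732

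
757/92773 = 757/92773 = 0.01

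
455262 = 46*9897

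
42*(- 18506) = - 777252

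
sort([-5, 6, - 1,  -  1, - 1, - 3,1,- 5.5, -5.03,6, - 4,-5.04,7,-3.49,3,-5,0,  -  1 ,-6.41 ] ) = [  -  6.41,- 5.5, - 5.04, - 5.03, - 5,  -  5,  -  4, - 3.49, - 3, - 1, - 1, - 1, - 1, 0, 1,3,  6,  6,7] 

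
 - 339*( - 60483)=20503737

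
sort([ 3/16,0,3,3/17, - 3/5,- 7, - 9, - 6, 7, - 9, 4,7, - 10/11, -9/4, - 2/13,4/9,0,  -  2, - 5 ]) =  [ - 9, -9, - 7,-6, - 5, - 9/4,- 2, - 10/11, - 3/5 ,-2/13,0,0,3/17, 3/16,4/9,3,4,7, 7 ]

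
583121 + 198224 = 781345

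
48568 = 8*6071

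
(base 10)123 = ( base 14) 8B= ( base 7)234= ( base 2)1111011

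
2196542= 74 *29683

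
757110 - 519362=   237748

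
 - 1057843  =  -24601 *43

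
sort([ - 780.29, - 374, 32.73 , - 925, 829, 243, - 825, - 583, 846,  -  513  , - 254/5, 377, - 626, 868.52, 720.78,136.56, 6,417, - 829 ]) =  [ - 925, - 829, - 825, - 780.29, - 626, - 583,-513, -374,-254/5, 6,  32.73, 136.56, 243,377,  417, 720.78, 829,846,868.52 ]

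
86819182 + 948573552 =1035392734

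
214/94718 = 107/47359=0.00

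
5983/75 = 79 + 58/75 = 79.77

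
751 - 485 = 266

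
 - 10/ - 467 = 10/467= 0.02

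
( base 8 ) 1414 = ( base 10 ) 780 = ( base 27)11o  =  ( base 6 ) 3340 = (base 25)165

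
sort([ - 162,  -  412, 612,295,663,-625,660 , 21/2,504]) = [-625,-412, - 162,21/2,295,  504 , 612,660, 663] 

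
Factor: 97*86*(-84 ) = - 700728= - 2^3 * 3^1 * 7^1*43^1*97^1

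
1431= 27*53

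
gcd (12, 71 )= 1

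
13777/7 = 1968+1/7 = 1968.14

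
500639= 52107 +448532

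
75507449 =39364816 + 36142633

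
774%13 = 7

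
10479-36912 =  - 26433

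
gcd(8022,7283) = 1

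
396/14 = 28+ 2/7 = 28.29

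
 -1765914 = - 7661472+5895558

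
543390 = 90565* 6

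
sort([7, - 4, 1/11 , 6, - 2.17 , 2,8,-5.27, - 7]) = [  -  7, - 5.27, - 4, - 2.17,1/11 , 2,6,7, 8] 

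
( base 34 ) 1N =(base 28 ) 21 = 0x39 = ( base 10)57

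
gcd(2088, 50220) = 36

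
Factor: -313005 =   -  3^1*5^1*7^1*11^1*271^1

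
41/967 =41/967  =  0.04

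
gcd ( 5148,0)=5148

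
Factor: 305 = 5^1*61^1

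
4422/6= 737 = 737.00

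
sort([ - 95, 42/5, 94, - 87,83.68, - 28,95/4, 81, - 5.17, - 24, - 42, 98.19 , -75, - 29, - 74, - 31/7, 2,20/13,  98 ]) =[ -95, - 87, -75, - 74, - 42, - 29, - 28,  -  24, - 5.17, - 31/7,20/13,2,42/5 , 95/4, 81, 83.68, 94,98, 98.19 ] 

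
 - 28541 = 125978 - 154519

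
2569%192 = 73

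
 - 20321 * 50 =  - 1016050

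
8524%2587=763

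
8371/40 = 8371/40 = 209.28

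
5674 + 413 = 6087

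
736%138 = 46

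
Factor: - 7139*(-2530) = 2^1*5^1*11^3 * 23^1*59^1 =18061670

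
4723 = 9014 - 4291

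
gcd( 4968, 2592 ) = 216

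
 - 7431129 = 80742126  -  88173255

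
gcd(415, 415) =415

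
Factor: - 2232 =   -  2^3*3^2*31^1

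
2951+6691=9642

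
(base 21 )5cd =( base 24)46M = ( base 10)2470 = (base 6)15234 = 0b100110100110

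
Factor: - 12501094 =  - 2^1*6250547^1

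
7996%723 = 43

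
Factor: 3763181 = 163^1*23087^1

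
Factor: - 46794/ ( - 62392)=2^(  -  2 )*3^1  =  3/4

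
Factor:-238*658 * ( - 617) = 2^2*7^2*17^1*47^1*617^1 = 96624668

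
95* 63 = 5985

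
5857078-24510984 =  - 18653906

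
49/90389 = 49/90389 = 0.00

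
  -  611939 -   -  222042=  - 389897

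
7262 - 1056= 6206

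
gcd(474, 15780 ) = 6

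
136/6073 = 136/6073 = 0.02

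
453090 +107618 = 560708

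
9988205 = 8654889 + 1333316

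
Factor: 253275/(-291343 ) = - 825/949 =-3^1*5^2*11^1*13^(  -  1)*73^( - 1)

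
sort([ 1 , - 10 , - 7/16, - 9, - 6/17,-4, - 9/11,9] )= [ - 10, - 9, - 4, - 9/11 , - 7/16,-6/17, 1, 9]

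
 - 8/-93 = 8/93 = 0.09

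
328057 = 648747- 320690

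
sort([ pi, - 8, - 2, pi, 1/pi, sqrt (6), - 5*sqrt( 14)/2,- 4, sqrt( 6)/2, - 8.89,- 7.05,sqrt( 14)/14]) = [ - 5*sqrt( 14) /2, - 8.89,-8, - 7.05, - 4 , - 2,sqrt(14)/14 , 1/pi, sqrt( 6 )/2, sqrt( 6), pi,pi]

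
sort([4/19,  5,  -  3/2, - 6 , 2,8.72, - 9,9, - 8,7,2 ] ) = [ - 9, - 8, - 6, - 3/2, 4/19,  2,  2, 5, 7,8.72, 9] 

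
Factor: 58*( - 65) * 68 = -2^3  *5^1*13^1 * 17^1*29^1 = - 256360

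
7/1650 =7/1650 = 0.00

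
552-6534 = -5982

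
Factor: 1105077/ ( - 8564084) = -2^( - 2 ) * 3^1*  397^( - 1 )* 5393^( - 1) * 368359^1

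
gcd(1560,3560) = 40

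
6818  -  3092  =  3726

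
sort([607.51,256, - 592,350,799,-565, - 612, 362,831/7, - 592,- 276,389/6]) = [ - 612,  -  592, - 592, - 565, - 276,  389/6,831/7,  256, 350,362,607.51,799]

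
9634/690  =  4817/345 = 13.96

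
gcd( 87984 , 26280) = 72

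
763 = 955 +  - 192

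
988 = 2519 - 1531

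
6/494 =3/247= 0.01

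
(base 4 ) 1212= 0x66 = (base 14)74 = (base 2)1100110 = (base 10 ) 102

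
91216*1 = 91216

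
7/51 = 7/51= 0.14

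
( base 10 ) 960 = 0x3c0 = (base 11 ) 7a3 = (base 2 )1111000000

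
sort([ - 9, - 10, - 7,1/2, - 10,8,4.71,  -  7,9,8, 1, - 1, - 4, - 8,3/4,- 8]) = [ - 10,  -  10, - 9, - 8, - 8, - 7, - 7 , - 4,  -  1, 1/2,3/4 , 1,4.71,8, 8,9]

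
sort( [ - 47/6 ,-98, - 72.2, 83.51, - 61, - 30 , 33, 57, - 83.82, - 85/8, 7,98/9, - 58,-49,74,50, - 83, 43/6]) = [  -  98, - 83.82, - 83, - 72.2, - 61 , - 58, - 49,-30, - 85/8, - 47/6 , 7,43/6,98/9, 33, 50,57,74 , 83.51 ]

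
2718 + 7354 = 10072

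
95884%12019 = 11751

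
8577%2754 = 315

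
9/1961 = 9/1961 = 0.00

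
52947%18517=15913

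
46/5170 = 23/2585= 0.01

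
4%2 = 0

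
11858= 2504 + 9354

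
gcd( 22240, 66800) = 80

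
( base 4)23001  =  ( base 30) nf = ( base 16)2c1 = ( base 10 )705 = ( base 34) KP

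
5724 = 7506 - 1782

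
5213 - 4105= 1108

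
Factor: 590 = 2^1*5^1*59^1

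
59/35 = 1 + 24/35 = 1.69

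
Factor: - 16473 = - 3^1*17^2*19^1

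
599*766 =458834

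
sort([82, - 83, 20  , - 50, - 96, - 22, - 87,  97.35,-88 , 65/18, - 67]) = [ - 96, - 88, - 87, - 83,-67,  -  50,- 22, 65/18,20 , 82, 97.35] 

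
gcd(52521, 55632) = 183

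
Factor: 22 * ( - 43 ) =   -  946 = - 2^1*11^1*43^1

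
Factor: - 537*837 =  - 3^4*31^1*179^1 = - 449469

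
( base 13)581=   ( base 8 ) 1666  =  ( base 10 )950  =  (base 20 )27a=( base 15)435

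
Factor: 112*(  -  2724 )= -2^6*3^1 *7^1 *227^1= -305088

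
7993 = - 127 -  - 8120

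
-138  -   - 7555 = 7417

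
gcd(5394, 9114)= 186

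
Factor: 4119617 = 37^1 * 111341^1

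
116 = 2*58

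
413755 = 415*997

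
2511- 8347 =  - 5836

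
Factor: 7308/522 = 14 = 2^1*7^1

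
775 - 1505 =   -  730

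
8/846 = 4/423  =  0.01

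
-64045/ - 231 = 64045/231 = 277.25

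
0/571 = 0=0.00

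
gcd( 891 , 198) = 99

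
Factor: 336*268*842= 2^7*3^1  *  7^1 * 67^1 * 421^1 = 75820416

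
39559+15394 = 54953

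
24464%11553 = 1358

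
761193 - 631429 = 129764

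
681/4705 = 681/4705 = 0.14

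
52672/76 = 13168/19 = 693.05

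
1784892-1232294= 552598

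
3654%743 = 682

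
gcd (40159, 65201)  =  1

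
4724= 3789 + 935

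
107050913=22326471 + 84724442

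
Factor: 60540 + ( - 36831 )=3^1*7^1*  1129^1 = 23709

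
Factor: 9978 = 2^1*3^1*1663^1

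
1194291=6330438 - 5136147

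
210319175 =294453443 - 84134268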